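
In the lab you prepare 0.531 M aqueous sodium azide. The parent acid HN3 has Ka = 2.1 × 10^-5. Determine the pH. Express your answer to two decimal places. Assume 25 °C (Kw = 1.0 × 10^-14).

N3- is the conjugate base of the weak acid HN3.
Kb = Kw/Ka = 1.0×10^-14 / 2.1 × 10^-5 = 4.76 × 10^-10
From the ICE table, Kb = x²/(0.531 − x) = 4.76 × 10^-10.
Assume x ≪ 0.531: x ≈ √(4.76 × 10^-10 × 0.531) = 1.59 × 10^-5 M
(x/C₀ = 0.003% < 5%, so the approximation holds.)
pOH = 4.80, so pH = 14.00 − pOH = 9.20

pH = 9.20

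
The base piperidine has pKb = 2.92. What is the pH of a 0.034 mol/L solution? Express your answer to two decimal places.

pH = 11.76

C5H10NH + H2O ⇌ C5H10NH2+ + OH-
Kb = 10^(−2.92) = 1.20 × 10^-3
Kb = x²/(0.034 − x) = 1.20 × 10^-3
The 5% rule fails; solving x² + Kb·x − Kb·C₀ = 0 exactly:
x = [−0.0012 + √(0.0012² + 0.000163)]/2 = 5.82 × 10^-3 M
pOH = −log(5.82 × 10^-3) = 2.24; pH = 14.00 − 2.24 = 11.76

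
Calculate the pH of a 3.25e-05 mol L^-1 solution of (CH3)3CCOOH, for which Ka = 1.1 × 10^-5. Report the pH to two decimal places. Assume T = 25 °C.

(CH3)3CCOOH ⇌ (CH3)3CCOO- + H+
Ka = [H+]²/(3.25e-05 − [H+]) = 1.1 × 10^-5
The 5% rule fails; solving [H+]² + Ka·[H+] − Ka·C₀ = 0 exactly:
[H+] = [−1.1e-05 + √(1.1e-05² + 1.43e-09)]/2 = 1.42 × 10^-5 M
pH = −log[H+] = −log(1.42 × 10^-5) = 4.85

pH = 4.85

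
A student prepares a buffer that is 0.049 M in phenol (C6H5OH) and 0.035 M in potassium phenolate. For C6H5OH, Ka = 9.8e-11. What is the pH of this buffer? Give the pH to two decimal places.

pKa = −log(9.8 × 10^-11) = 10.009
Henderson–Hasselbalch: pH = pKa + log([C6H5O-]/[C6H5OH]) = 10.009 + log(0.035/0.049)
pH = 10.009 + (-0.146) = 9.86

pH = 9.86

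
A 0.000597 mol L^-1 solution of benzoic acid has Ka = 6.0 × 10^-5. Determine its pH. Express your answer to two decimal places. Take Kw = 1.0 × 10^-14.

C6H5COOH ⇌ C6H5COO- + H+
From the ICE table, Ka = [H+]²/(0.000597 − [H+]) = 6.0 × 10^-5.
[H+] is not negligible relative to C₀; solve [H+]² + 6e-05·[H+] − 3.58e-08 = 0.
[H+] = (−Ka + √(Ka² + 4·Ka·C₀))/2 = 1.62 × 10^-4 M
pH = −log[H+] = −log(1.62 × 10^-4) = 3.79

pH = 3.79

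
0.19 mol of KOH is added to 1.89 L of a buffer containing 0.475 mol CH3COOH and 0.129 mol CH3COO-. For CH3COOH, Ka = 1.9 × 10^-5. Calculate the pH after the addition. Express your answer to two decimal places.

After neutralization: n(CH3COOH) = 0.285 mol, n(CH3COO-) = 0.319 mol.
pKa = −log(1.9 × 10^-5) = 4.721
pH = pKa + log(n_CH3COO-/n_CH3COOH) = 4.721 + log(0.319/0.285) = 4.721 + (+0.049)

pH = 4.77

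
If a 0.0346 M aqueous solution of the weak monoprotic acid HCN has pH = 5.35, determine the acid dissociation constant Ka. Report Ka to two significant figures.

[H+] = 10^(-5.35) = 4.47 × 10^-6 M
At equilibrium [HA] = 0.0346 − 4.47 × 10^-6 = 3.46 × 10^-2 M
Ka = [H+][A-]/[HA] = (4.47 × 10^-6)² / 3.46 × 10^-2 = 5.8 × 10^-10

Ka = 5.8 × 10^-10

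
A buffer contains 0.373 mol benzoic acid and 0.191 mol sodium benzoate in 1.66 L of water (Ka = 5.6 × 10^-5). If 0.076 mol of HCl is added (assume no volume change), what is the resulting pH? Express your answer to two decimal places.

pH = 3.66

After neutralization: n(C6H5COOH) = 0.449 mol, n(C6H5COO-) = 0.115 mol.
pKa = −log(5.6 × 10^-5) = 4.252
pH = pKa + log(n_C6H5COO-/n_C6H5COOH) = 4.252 + log(0.115/0.449) = 4.252 + (-0.592)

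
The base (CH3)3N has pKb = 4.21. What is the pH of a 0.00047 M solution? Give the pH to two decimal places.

pH = 10.15

(CH3)3N + H2O ⇌ (CH3)3NH+ + OH-
Kb = 10^(−4.21) = 6.17 × 10^-5
Let x = [OH-] at equilibrium. Kb = x²/(0.00047 − x).
Here C₀/Kb ≈ 7.62, so the small-x approximation fails. Use the quadratic:
x = [−6.17e-05 + √(6.17e-05² + 1.16e-07)]/2 = 1.42 × 10^-4 M
pOH = −log(1.42 × 10^-4) = 3.85; pH = 14.00 − 3.85 = 10.15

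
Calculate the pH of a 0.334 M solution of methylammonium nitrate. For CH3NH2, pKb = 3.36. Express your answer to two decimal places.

pH = 5.56

CH3NH3+ is the conjugate acid of the weak base CH3NH2.
Kb = 10^(−3.36) = 4.37 × 10^-4
Ka = Kw/Kb = 1.0×10^-14 / 4.37 × 10^-4 = 2.29 × 10^-11
From the ICE table, Ka = x²/(0.334 − x) = 2.29 × 10^-11.
Since Ka ≪ C₀, x ≈ √(Ka·C₀) = 2.77 × 10^-6 M.
pH = −log(2.77 × 10^-6) = 5.56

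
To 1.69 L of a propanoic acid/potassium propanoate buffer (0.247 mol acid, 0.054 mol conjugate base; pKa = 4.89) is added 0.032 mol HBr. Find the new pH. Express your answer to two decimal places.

pH = 3.79

Added H+ converts CH3CH2COO- to CH3CH2COOH: CH3CH2COOH → 0.279 mol, CH3CH2COO- → 0.022 mol.
pH = pKa + log([A⁻]/[HA]) = 4.89 + log(0.022/0.279) = 4.89 -1.103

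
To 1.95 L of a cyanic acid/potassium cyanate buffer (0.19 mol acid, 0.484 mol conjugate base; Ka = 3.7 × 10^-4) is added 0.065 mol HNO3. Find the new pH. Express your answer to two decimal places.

pH = 3.65

After neutralization: n(HOCN) = 0.255 mol, n(OCN-) = 0.419 mol.
pKa = −log(3.7 × 10^-4) = 3.432
pH = pKa + log(n_OCN-/n_HOCN) = 3.432 + log(0.419/0.255) = 3.432 + (+0.216)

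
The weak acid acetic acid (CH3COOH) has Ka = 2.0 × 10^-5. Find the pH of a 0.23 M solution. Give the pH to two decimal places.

pH = 2.67

CH3COOH ⇌ CH3COO- + H+
Ka = x²/(0.23 − x) = 2.0 × 10^-5
Since Ka ≪ C₀, x ≈ √(Ka·C₀) = 2.14 × 10^-3 M.
pH = −log[H+] = −log(2.14 × 10^-3) = 2.67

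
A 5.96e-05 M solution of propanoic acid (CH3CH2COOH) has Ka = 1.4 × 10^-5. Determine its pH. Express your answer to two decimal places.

CH3CH2COOH ⇌ CH3CH2COO- + H+
Ka = [H+]²/(5.96e-05 − [H+]) = 1.4 × 10^-5
Here C₀/Ka ≈ 4.26, so the small-[H+] approximation fails. Use the quadratic:
[H+] = [−1.4e-05 + √(1.4e-05² + 3.34e-09)]/2 = 2.27 × 10^-5 M
pH = −log(2.27 × 10^-5) = 4.64

pH = 4.64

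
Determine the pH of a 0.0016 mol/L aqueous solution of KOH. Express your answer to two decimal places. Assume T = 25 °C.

KOH is a strong base; [OH-] = 0.0016 M.
pOH = -log(0.0016) = 2.80
pH = 14.00 - 2.80 = 11.20

pH = 11.20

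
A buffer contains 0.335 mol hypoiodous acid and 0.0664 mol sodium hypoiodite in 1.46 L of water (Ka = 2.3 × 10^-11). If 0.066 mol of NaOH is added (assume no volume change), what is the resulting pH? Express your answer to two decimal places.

pH = 10.33

After neutralization: n(HOI) = 0.269 mol, n(OI-) = 0.132 mol.
pKa = −log(2.3 × 10^-11) = 10.638
pH = pKa + log(n_OI-/n_HOI) = 10.638 + log(0.132/0.269) = 10.638 + (-0.309)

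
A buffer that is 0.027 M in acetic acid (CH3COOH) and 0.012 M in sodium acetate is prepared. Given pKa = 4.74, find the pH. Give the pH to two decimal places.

pH = 4.39

Using pH = pKa + log([base]/[acid]) with [base]/[acid] = 0.012/0.027:
pH = 4.74 + (-0.352) = 4.39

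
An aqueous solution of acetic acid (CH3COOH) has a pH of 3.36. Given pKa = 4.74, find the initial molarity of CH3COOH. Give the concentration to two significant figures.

[H+] = 10^(-3.36) = 4.37 × 10^-4 M = x
Ka = 10^(−4.74) = 1.82 × 10^-5
Ka = x²/(C₀ − x) ⇒ C₀ = x + x²/Ka
C₀ = 4.37 × 10^-4 + (4.37 × 10^-4)²/(1.82 × 10^-5) = 1.09 × 10^-2 M

C₀ = 1.1 × 10^-2 M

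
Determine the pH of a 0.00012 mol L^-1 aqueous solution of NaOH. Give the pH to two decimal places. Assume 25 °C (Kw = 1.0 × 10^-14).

NaOH is a strong base; [OH-] = 0.00012 M.
pOH = -log(0.00012) = 3.92
pH = 14.00 - 3.92 = 10.08

pH = 10.08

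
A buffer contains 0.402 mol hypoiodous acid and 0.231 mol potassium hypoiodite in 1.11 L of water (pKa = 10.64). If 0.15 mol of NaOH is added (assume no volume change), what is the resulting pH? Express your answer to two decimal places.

pH = 10.82

OH- converts HOI to OI-: HOI → 0.252 mol, OI- → 0.381 mol.
pH = pKa + log(n_OI-/n_HOI) = 10.64 + log(0.381/0.252) = 10.64 + (+0.180)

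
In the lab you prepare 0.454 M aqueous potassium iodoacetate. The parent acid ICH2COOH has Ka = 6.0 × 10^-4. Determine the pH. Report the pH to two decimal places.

pH = 8.44

ICH2COO- is the conjugate base of the weak acid ICH2COOH.
Kb = Kw/Ka = 1.0×10^-14 / 6.0 × 10^-4 = 1.67 × 10^-11
Let x = [OH-] at equilibrium. Kb = x²/(0.454 − x).
Neglecting x in the denominator: x = √(1.67 × 10^-11 × 0.454) = 2.75 × 10^-6 M
(x/C₀ = 0.00061% < 5%, so the approximation holds.)
pOH = 5.56, so pH = 14.00 − pOH = 8.44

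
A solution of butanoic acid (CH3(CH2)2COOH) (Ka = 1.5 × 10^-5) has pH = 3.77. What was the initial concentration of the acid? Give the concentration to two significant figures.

C₀ = 2.1 × 10^-3 M

[H+] = 10^(-3.77) = 1.70 × 10^-4 M = x
Ka = x²/(C₀ − x) ⇒ C₀ = x + x²/Ka
C₀ = 1.70 × 10^-4 + (1.70 × 10^-4)²/(1.5 × 10^-5) = 2.10 × 10^-3 M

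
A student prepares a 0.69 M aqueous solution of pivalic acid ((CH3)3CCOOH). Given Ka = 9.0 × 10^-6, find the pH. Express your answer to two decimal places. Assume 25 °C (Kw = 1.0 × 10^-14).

pH = 2.60

(CH3)3CCOOH ⇌ (CH3)3CCOO- + H+
From the ICE table, Ka = x²/(0.69 − x) = 9.0 × 10^-6.
Since Ka ≪ C₀, x ≈ √(Ka·C₀) = 2.49 × 10^-3 M.
pH = −log(2.49 × 10^-3) = 2.60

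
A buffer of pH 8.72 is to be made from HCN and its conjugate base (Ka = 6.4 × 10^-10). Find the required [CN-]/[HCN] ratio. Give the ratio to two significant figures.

pKa = -log(6.4 × 10^-10) = 9.194
pH = pKa + log(r) ⇒ log(r) = 8.72 − 9.194 = -0.474
r = [CN-]/[HCN] = 10^(-0.474) = 0.336

ratio = 0.34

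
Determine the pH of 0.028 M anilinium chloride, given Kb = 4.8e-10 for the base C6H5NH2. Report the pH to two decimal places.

pH = 3.12

C6H5NH3+ is the conjugate acid of the weak base C6H5NH2.
Ka = Kw/Kb = 1.0×10^-14 / 4.8 × 10^-10 = 2.08 × 10^-5
Let x = [H+] at equilibrium. Ka = x²/(0.028 − x).
Since Ka ≪ C₀, x ≈ √(Ka·C₀) = 7.63 × 10^-4 M.
pH = −log[H+] = −log(7.63 × 10^-4) = 3.12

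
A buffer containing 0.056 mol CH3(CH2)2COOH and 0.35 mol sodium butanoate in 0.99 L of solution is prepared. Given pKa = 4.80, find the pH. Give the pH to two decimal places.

pH = 5.60

Henderson–Hasselbalch: pH = pKa + log([CH3(CH2)2COO-]/[CH3(CH2)2COOH]) = 4.80 + log(0.35/0.056)
pH = 4.80 + (+0.796) = 5.60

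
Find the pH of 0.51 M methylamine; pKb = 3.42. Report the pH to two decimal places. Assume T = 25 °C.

pH = 12.14

CH3NH2 + H2O ⇌ CH3NH3+ + OH-
Kb = 10^(−3.42) = 3.80 × 10^-4
Kb = [OH-]²/(0.51 − [OH-]) = 3.80 × 10^-4
Neglecting [OH-] in the denominator: [OH-] = √(3.80 × 10^-4 × 0.51) = 1.39 × 10^-2 M
Check: 2.7% ionized — well under 5%, approximation valid.
pOH = 1.86, so pH = 14.00 − pOH = 12.14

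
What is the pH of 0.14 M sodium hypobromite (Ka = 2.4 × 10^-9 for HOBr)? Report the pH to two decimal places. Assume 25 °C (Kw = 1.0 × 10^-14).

pH = 10.88

OBr- is the conjugate base of the weak acid HOBr.
Kb = Kw/Ka = 1.0×10^-14 / 2.4 × 10^-9 = 4.17 × 10^-6
Kb = [OH-]²/(0.14 − [OH-]) = 4.17 × 10^-6
Since Kb ≪ C₀, [OH-] ≈ √(Kb·C₀) = 7.64 × 10^-4 M.
([OH-]/C₀ = 0.55% < 5%, so the approximation holds.)
pOH = 3.12, so pH = 14.00 − pOH = 10.88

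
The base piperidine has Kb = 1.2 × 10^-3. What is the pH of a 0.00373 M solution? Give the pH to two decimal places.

C5H10NH + H2O ⇌ C5H10NH2+ + OH-
From the ICE table, Kb = x²/(0.00373 − x) = 1.2 × 10^-3.
The 5% rule fails; solving x² + Kb·x − Kb·C₀ = 0 exactly:
x = [−0.0012 + √(0.0012² + 1.79e-05)]/2 = 1.60 × 10^-3 M
pOH = −log(1.60 × 10^-3) = 2.80; pH = 14.00 − 2.80 = 11.20

pH = 11.20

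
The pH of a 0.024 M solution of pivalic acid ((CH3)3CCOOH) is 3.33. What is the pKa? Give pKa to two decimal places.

[H+] = 10^(-3.33) = 4.68 × 10^-4 M
At equilibrium [HA] = 0.024 − 4.68 × 10^-4 = 2.35 × 10^-2 M
Ka = [H+][A-]/[HA] = (4.68 × 10^-4)² / 2.35 × 10^-2 = 9.32 × 10^-6
pKa = -log(9.32 × 10^-6) = 5.03

pKa = 5.03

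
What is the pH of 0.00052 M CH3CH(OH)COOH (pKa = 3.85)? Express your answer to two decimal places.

CH3CH(OH)COOH ⇌ CH3CH(OH)COO- + H+
Ka = 10^(−3.85) = 1.41 × 10^-4
Ka = x²/(0.00052 − x) = 1.41 × 10^-4
The 5% rule fails; solving x² + Ka·x − Ka·C₀ = 0 exactly:
x = [−0.000141 + √(0.000141² + 2.93e-07)]/2 = 2.09 × 10^-4 M
pH = −log[H+] = −log(2.09 × 10^-4) = 3.68

pH = 3.68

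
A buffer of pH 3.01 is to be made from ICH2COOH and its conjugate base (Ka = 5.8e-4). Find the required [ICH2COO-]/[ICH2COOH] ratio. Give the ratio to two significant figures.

ratio = 0.59

pKa = -log(5.8 × 10^-4) = 3.237
pH = pKa + log(r) ⇒ log(r) = 3.01 − 3.237 = -0.227
r = [ICH2COO-]/[ICH2COOH] = 10^(-0.227) = 0.593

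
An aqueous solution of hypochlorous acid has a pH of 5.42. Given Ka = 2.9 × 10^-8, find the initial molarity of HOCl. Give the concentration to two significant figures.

C₀ = 5.0 × 10^-4 M

[H+] = 10^(-5.42) = 3.80 × 10^-6 M = x
Ka = x²/(C₀ − x) ⇒ C₀ = x + x²/Ka
C₀ = 3.80 × 10^-6 + (3.80 × 10^-6)²/(2.9 × 10^-8) = 5.02 × 10^-4 M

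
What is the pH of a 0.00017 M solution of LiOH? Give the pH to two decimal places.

LiOH is a strong base; [OH-] = 0.00017 M.
pOH = -log(0.00017) = 3.77
pH = 14.00 - 3.77 = 10.23

pH = 10.23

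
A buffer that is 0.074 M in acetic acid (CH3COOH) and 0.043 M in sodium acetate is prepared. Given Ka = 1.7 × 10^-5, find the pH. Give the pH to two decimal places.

pH = 4.53

pKa = −log(1.7 × 10^-5) = 4.770
pH = pKa + log([A⁻]/[HA]) = 4.770 + log(0.043/0.074)
pH = 4.770 + (-0.236) = 4.53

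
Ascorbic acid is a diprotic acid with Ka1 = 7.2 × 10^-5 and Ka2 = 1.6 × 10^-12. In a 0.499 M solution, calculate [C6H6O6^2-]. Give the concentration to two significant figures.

1.6 × 10^-12 M

First ionization gives [H+] ≈ [HC6H6O6-] = 5.99 × 10^-3 M.
Second step: Ka2 = [H+][C6H6O6^2-]/[HC6H6O6-] ≈ [C6H6O6^2-] (since [H+] ≈ [HC6H6O6-]).
So [C6H6O6^2-] ≈ Ka2.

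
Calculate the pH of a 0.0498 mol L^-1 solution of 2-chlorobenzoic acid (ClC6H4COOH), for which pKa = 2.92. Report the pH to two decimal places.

pH = 2.15

ClC6H4COOH ⇌ ClC6H4COO- + H+
Ka = 10^(−2.92) = 1.20 × 10^-3
Ka = [H+]²/(0.0498 − [H+]) = 1.20 × 10^-3
The 5% rule fails; solving [H+]² + Ka·[H+] − Ka·C₀ = 0 exactly:
[H+] = [−0.0012 + √(0.0012² + 0.000239)]/2 = 7.15 × 10^-3 M
pH = −log(7.15 × 10^-3) = 2.15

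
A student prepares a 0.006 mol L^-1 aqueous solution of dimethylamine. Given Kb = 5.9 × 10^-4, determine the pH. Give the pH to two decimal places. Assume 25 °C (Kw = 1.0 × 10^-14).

(CH3)2NH + H2O ⇌ (CH3)2NH2+ + OH-
Let x = [OH-] at equilibrium. Kb = x²/(0.006 − x).
x is not negligible relative to C₀; solve x² + 0.00059·x − 3.54e-06 = 0.
x = [−0.00059 + √(0.00059² + 1.42e-05)]/2 = 1.61 × 10^-3 M
pOH = −log(1.61 × 10^-3) = 2.79; pH = 14.00 − 2.79 = 11.21

pH = 11.21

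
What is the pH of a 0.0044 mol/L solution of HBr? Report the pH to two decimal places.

pH = 2.36

HBr is a strong acid and dissociates completely, so [H+] = 0.0044 M.
pH = -log(0.0044) = 2.36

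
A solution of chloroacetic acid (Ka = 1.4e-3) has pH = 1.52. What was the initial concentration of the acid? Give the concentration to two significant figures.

C₀ = 6.8 × 10^-1 M

[H+] = 10^(-1.52) = 3.02 × 10^-2 M = x
Ka = x²/(C₀ − x) ⇒ C₀ = x + x²/Ka
C₀ = 3.02 × 10^-2 + (3.02 × 10^-2)²/(1.4 × 10^-3) = 6.82 × 10^-1 M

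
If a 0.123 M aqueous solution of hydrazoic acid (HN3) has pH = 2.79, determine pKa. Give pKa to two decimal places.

[H+] = 10^(-2.79) = 1.62 × 10^-3 M
At equilibrium [HA] = 0.123 − 1.62 × 10^-3 = 1.21 × 10^-1 M
Ka = [H+][A-]/[HA] = (1.62 × 10^-3)² / 1.21 × 10^-1 = 2.17 × 10^-5
pKa = -log(2.17 × 10^-5) = 4.66

pKa = 4.66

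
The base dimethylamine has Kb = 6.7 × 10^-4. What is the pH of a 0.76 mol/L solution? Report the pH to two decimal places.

(CH3)2NH + H2O ⇌ (CH3)2NH2+ + OH-
Kb = [OH-]²/(0.76 − [OH-]) = 6.7 × 10^-4
Neglecting [OH-] in the denominator: [OH-] = √(6.7 × 10^-4 × 0.76) = 2.26 × 10^-2 M
Check: 3% ionized — well under 5%, approximation valid.
pOH = 1.65, so pH = 14.00 − pOH = 12.35

pH = 12.35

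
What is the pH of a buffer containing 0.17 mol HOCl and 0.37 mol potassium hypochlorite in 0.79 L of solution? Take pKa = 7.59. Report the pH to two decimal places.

Using pH = pKa + log([base]/[acid]) with [base]/[acid] = 0.37/0.17:
pH = 7.59 + (+0.338) = 7.93

pH = 7.93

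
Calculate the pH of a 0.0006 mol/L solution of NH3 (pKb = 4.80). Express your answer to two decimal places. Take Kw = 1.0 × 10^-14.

pH = 9.95

NH3 + H2O ⇌ NH4+ + OH-
Kb = 10^(−4.80) = 1.58 × 10^-5
From the ICE table, Kb = x²/(0.0006 − x) = 1.58 × 10^-5.
Here C₀/Kb ≈ 38, so the small-x approximation fails. Use the quadratic:
x = (−Kb + √(Kb² + 4·Kb·C₀))/2 = 8.98 × 10^-5 M
pOH = 4.05, so pH = 14.00 − pOH = 9.95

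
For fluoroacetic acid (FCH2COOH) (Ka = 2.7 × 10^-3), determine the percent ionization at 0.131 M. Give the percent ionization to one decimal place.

13.4%

FCH2COOH ⇌ FCH2COO- + H+; let x = [H+] at equilibrium.
Ka = x²/(C₀ − x); solving the quadratic gives x = 1.75 × 10^-2 M.
% ionization = x/C₀ × 100% = 1.75 × 10^-2/0.131 × 100% = 13.4%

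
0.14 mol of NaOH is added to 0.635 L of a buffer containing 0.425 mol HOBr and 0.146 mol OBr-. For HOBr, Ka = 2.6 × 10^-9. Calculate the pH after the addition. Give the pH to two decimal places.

pH = 8.59

After neutralization: n(HOBr) = 0.285 mol, n(OBr-) = 0.286 mol.
pKa = −log(2.6 × 10^-9) = 8.585
pH = pKa + log(n_OBr-/n_HOBr) = 8.585 + log(0.286/0.285) = 8.585 + (+0.002)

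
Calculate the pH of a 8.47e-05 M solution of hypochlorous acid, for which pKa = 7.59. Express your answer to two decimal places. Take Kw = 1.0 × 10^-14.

pH = 5.83

HOCl ⇌ OCl- + H+
Ka = 10^(−7.59) = 2.57 × 10^-8
Let x = [H+] at equilibrium. Ka = x²/(8.47e-05 − x).
Neglecting x in the denominator: x = √(2.57 × 10^-8 × 8.47e-05) = 1.48 × 10^-6 M
pH = −log[H+] = −log(1.48 × 10^-6) = 5.83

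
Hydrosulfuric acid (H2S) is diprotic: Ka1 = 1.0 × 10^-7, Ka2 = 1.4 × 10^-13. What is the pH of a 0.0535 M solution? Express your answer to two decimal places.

Since Ka1 ≫ Ka2, the first ionization dominates [H+].
Ka1 = x²/(0.0535 − x) = 1.0 × 10^-7
x ≈ √(1.0 × 10^-7 × 0.0535) = 7.31 × 10^-5 M
pH = −log(7.31 × 10^-5) = 4.14

pH = 4.14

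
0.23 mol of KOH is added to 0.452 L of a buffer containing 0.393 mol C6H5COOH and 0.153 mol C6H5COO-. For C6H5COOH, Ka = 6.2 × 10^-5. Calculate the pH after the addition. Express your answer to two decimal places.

pH = 4.58

After neutralization: n(C6H5COOH) = 0.163 mol, n(C6H5COO-) = 0.383 mol.
pKa = −log(6.2 × 10^-5) = 4.208
Henderson–Hasselbalch with mole ratio 0.383/0.163: pH = 4.208 + (+0.371)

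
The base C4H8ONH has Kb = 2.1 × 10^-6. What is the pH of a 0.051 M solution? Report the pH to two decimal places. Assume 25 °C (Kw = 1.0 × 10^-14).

C4H8ONH + H2O ⇌ C4H8ONH2+ + OH-
From the ICE table, Kb = x²/(0.051 − x) = 2.1 × 10^-6.
Since Kb ≪ C₀, x ≈ √(Kb·C₀) = 3.27 × 10^-4 M.
pOH = −log(3.27 × 10^-4) = 3.49; pH = 14.00 − 3.49 = 10.51

pH = 10.51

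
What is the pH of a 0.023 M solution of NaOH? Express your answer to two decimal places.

pH = 12.36

NaOH is a strong base; [OH-] = 0.023 M.
pOH = -log(0.023) = 1.64
pH = 14.00 - 1.64 = 12.36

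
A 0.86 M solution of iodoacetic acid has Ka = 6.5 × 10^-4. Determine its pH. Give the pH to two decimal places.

pH = 1.63

ICH2COOH ⇌ ICH2COO- + H+
Let x = [H+] at equilibrium. Ka = x²/(0.86 − x).
Neglecting x in the denominator: x = √(6.5 × 10^-4 × 0.86) = 2.36 × 10^-2 M
pH = −log(2.36 × 10^-2) = 1.63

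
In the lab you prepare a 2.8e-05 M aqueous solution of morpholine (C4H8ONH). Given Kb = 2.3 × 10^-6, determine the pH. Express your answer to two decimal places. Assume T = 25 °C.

pH = 8.84

C4H8ONH + H2O ⇌ C4H8ONH2+ + OH-
From the ICE table, Kb = x²/(2.8e-05 − x) = 2.3 × 10^-6.
Here C₀/Kb ≈ 12.2, so the small-x approximation fails. Use the quadratic:
x = [−2.3e-06 + √(2.3e-06² + 2.58e-10)]/2 = 6.96 × 10^-6 M
pOH = −log(6.96 × 10^-6) = 5.16; pH = 14.00 − 5.16 = 8.84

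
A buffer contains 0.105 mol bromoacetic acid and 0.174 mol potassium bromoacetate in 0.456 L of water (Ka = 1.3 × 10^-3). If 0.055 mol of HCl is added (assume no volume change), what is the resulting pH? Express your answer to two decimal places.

pH = 2.76

After neutralization: n(BrCH2COOH) = 0.16 mol, n(BrCH2COO-) = 0.119 mol.
pKa = −log(1.3 × 10^-3) = 2.886
pH = pKa + log(n_BrCH2COO-/n_BrCH2COOH) = 2.886 + log(0.119/0.16) = 2.886 + (-0.129)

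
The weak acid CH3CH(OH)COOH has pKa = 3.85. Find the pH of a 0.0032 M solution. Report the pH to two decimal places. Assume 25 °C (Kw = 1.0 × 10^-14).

pH = 3.22

CH3CH(OH)COOH ⇌ CH3CH(OH)COO- + H+
Ka = 10^(−3.85) = 1.41 × 10^-4
From the ICE table, Ka = [H+]²/(0.0032 − [H+]) = 1.41 × 10^-4.
The 5% rule fails; solving [H+]² + Ka·[H+] − Ka·C₀ = 0 exactly:
[H+] = (−Ka + √(Ka² + 4·Ka·C₀))/2 = 6.05 × 10^-4 M
pH = −log(6.05 × 10^-4) = 3.22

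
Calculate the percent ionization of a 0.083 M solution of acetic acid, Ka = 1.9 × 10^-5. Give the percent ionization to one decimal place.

CH3COOH ⇌ CH3COO- + H+; let x = [H+] at equilibrium.
x ≈ √(Ka·C₀) = √(1.9 × 10^-5 × 0.083) = 1.26 × 10^-3 M
% ionization = x/C₀ × 100% = 1.26 × 10^-3/0.083 × 100% = 1.5%

1.5%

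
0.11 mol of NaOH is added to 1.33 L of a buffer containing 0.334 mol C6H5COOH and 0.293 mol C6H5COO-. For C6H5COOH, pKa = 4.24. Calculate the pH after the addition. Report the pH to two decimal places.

pH = 4.50

OH- converts C6H5COOH to C6H5COO-: C6H5COOH → 0.224 mol, C6H5COO- → 0.403 mol.
pH = pKa + log(n_C6H5COO-/n_C6H5COOH) = 4.24 + log(0.403/0.224) = 4.24 + (+0.255)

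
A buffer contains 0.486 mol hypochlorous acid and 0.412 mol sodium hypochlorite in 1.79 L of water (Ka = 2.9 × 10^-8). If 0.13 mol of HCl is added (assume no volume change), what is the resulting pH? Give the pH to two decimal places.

pH = 7.20

After neutralization: n(HOCl) = 0.616 mol, n(OCl-) = 0.282 mol.
pKa = −log(2.9 × 10^-8) = 7.538
pH = pKa + log([A⁻]/[HA]) = 7.538 + log(0.282/0.616) = 7.538 -0.339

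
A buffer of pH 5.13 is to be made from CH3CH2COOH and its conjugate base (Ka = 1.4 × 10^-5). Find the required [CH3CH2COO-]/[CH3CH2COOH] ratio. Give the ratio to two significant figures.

pKa = -log(1.4 × 10^-5) = 4.854
pH = pKa + log(r) ⇒ log(r) = 5.13 − 4.854 = +0.276
r = [CH3CH2COO-]/[CH3CH2COOH] = 10^(+0.276) = 1.89

ratio = 1.9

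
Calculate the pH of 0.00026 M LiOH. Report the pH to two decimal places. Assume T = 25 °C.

LiOH is a strong base; [OH-] = 0.00026 M.
pOH = -log(0.00026) = 3.59
pH = 14.00 - 3.59 = 10.41

pH = 10.41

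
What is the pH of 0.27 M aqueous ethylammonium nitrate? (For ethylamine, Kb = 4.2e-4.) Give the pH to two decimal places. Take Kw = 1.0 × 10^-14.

pH = 5.60

C2H5NH3+ is the conjugate acid of the weak base C2H5NH2.
Ka = Kw/Kb = 1.0×10^-14 / 4.2 × 10^-4 = 2.38 × 10^-11
From the ICE table, Ka = [H+]²/(0.27 − [H+]) = 2.38 × 10^-11.
Neglecting [H+] in the denominator: [H+] = √(2.38 × 10^-11 × 0.27) = 2.53 × 10^-6 M
pH = −log(2.53 × 10^-6) = 5.60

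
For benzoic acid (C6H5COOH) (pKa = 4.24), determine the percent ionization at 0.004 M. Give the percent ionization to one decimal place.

11.3%

C6H5COOH ⇌ C6H5COO- + H+; let x = [H+] at equilibrium.
Ka = 10^(−4.24) = 5.75 × 10^-5
Ka = x²/(C₀ − x); solving the quadratic gives x = 4.52 × 10^-4 M.
Fraction ionized = 4.52 × 10^-4 / 0.004 = 0.1130 → 11.3%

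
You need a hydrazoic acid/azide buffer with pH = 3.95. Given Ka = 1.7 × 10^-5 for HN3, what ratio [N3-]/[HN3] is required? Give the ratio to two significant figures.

ratio = 0.15

pKa = -log(1.7 × 10^-5) = 4.770
pH = pKa + log(r) ⇒ log(r) = 3.95 − 4.770 = -0.820
r = [N3-]/[HN3] = 10^(-0.820) = 0.151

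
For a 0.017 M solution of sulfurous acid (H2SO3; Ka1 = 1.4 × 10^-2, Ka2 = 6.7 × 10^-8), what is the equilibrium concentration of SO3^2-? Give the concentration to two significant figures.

6.7 × 10^-8 M

First ionization gives [H+] ≈ [HSO3-] = 9.94 × 10^-3 M.
Second step: Ka2 = [H+][SO3^2-]/[HSO3-] ≈ [SO3^2-] (since [H+] ≈ [HSO3-]).
So [SO3^2-] ≈ Ka2.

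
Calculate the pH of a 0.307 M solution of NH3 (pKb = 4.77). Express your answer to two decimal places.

NH3 + H2O ⇌ NH4+ + OH-
Kb = 10^(−4.77) = 1.70 × 10^-5
From the ICE table, Kb = [OH-]²/(0.307 − [OH-]) = 1.70 × 10^-5.
Since Kb ≪ C₀, [OH-] ≈ √(Kb·C₀) = 2.28 × 10^-3 M.
Check: 0.74% ionized — well under 5%, approximation valid.
pOH = −log(2.28 × 10^-3) = 2.64; pH = 14.00 − 2.64 = 11.36

pH = 11.36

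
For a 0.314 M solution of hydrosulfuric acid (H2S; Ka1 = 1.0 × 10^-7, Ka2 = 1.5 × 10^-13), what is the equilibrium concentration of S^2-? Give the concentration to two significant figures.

1.5 × 10^-13 M

First ionization gives [H+] ≈ [HS-] = 1.77 × 10^-4 M.
Second step: Ka2 = [H+][S^2-]/[HS-] ≈ [S^2-] (since [H+] ≈ [HS-]).
So [S^2-] ≈ Ka2.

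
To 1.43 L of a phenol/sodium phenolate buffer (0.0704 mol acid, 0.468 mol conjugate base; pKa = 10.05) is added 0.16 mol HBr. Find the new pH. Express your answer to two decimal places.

pH = 10.18

After neutralization: n(C6H5OH) = 0.23 mol, n(C6H5O-) = 0.308 mol.
pH = pKa + log([A⁻]/[HA]) = 10.05 + log(0.308/0.23) = 10.05 +0.127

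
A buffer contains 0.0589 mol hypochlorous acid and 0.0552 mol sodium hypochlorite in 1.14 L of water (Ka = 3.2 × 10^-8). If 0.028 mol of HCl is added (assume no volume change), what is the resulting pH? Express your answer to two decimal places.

pH = 6.99

Added H+ converts OCl- to HOCl: HOCl → 0.0869 mol, OCl- → 0.0272 mol.
pKa = −log(3.2 × 10^-8) = 7.495
Henderson–Hasselbalch with mole ratio 0.0272/0.0869: pH = 7.495 + (-0.504)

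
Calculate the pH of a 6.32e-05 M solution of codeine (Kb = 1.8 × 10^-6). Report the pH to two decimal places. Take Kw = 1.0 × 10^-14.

pH = 8.99

C18H21NO3 + H2O ⇌ C18H22NO3+ + OH-
From the ICE table, Kb = [OH-]²/(6.32e-05 − [OH-]) = 1.8 × 10^-6.
Here C₀/Kb ≈ 35.1, so the small-[OH-] approximation fails. Use the quadratic:
[OH-] = [−1.8e-06 + √(1.8e-06² + 4.55e-10)]/2 = 9.80 × 10^-6 M
pOH = −log(9.80 × 10^-6) = 5.01; pH = 14.00 − 5.01 = 8.99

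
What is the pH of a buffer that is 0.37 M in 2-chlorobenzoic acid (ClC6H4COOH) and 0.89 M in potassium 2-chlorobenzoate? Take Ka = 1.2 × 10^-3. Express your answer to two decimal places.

pH = 3.30

pKa = −log(1.2 × 10^-3) = 2.921
pH = pKa + log([A⁻]/[HA]) = 2.921 + log(0.89/0.37)
pH = 2.921 + (+0.381) = 3.30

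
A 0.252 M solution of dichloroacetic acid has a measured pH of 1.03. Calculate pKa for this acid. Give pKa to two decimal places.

[H+] = 10^(-1.03) = 9.33 × 10^-2 M
At equilibrium [HA] = 0.252 − 9.33 × 10^-2 = 1.59 × 10^-1 M
Ka = [H+][A-]/[HA] = (9.33 × 10^-2)² / 1.59 × 10^-1 = 5.47 × 10^-2
pKa = -log(5.47 × 10^-2) = 1.26

pKa = 1.26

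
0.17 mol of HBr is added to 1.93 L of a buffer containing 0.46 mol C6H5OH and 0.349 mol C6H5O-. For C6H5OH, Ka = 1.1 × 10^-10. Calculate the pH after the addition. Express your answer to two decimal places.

After neutralization: n(C6H5OH) = 0.63 mol, n(C6H5O-) = 0.179 mol.
pKa = −log(1.1 × 10^-10) = 9.959
Henderson–Hasselbalch with mole ratio 0.179/0.63: pH = 9.959 + (-0.546)

pH = 9.41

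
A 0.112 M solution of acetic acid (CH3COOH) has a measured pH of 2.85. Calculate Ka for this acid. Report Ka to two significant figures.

[H+] = 10^(-2.85) = 1.41 × 10^-3 M
At equilibrium [HA] = 0.112 − 1.41 × 10^-3 = 1.11 × 10^-1 M
Ka = [H+][A-]/[HA] = (1.41 × 10^-3)² / 1.11 × 10^-1 = 1.8 × 10^-5

Ka = 1.8 × 10^-5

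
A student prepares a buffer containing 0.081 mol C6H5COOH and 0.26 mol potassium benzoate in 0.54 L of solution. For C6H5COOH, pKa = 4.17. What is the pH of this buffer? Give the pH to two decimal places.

Henderson–Hasselbalch: pH = pKa + log([C6H5COO-]/[C6H5COOH]) = 4.17 + log(0.26/0.081)
pH = 4.17 + (+0.506) = 4.68

pH = 4.68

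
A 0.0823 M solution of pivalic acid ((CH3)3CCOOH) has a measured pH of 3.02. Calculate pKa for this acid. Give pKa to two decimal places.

pKa = 4.95

[H+] = 10^(-3.02) = 9.55 × 10^-4 M
At equilibrium [HA] = 0.0823 − 9.55 × 10^-4 = 8.13 × 10^-2 M
Ka = [H+][A-]/[HA] = (9.55 × 10^-4)² / 8.13 × 10^-2 = 1.12 × 10^-5
pKa = -log(1.12 × 10^-5) = 4.95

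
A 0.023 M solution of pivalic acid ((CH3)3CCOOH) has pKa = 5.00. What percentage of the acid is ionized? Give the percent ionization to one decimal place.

2.1%

(CH3)3CCOOH ⇌ (CH3)3CCOO- + H+; let x = [H+] at equilibrium.
Ka = 10^(−5.00) = 1.00 × 10^-5
x ≈ √(Ka·C₀) = √(1.00 × 10^-5 × 0.023) = 4.80 × 10^-4 M
% ionization = x/C₀ × 100% = 4.80 × 10^-4/0.023 × 100% = 2.1%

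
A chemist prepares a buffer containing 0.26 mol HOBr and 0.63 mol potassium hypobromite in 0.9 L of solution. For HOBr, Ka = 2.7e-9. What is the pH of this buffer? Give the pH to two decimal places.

pH = 8.95

pKa = −log(2.7 × 10^-9) = 8.569
pH = pKa + log([A⁻]/[HA]) = 8.569 + log(0.63/0.26)
pH = 8.569 + (+0.384) = 8.95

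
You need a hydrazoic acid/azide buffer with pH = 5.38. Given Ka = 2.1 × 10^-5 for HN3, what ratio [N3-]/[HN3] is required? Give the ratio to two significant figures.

pKa = -log(2.1 × 10^-5) = 4.678
pH = pKa + log(r) ⇒ log(r) = 5.38 − 4.678 = +0.702
r = [N3-]/[HN3] = 10^(+0.702) = 5.04

ratio = 5.0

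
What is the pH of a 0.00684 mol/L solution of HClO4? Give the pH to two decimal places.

HClO4 is a strong acid and dissociates completely, so [H+] = 0.00684 M.
pH = -log(0.00684) = 2.16

pH = 2.16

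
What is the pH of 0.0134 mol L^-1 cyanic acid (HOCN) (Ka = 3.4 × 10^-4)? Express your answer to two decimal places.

pH = 2.71

HOCN ⇌ OCN- + H+
Ka = x²/(0.0134 − x) = 3.4 × 10^-4
Here C₀/Ka ≈ 39.4, so the small-x approximation fails. Use the quadratic:
x = [−0.00034 + √(0.00034² + 1.82e-05)]/2 = 1.97 × 10^-3 M
pH = −log(1.97 × 10^-3) = 2.71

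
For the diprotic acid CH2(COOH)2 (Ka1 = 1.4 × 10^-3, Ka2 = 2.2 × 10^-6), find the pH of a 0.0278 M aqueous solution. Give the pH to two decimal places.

pH = 2.25

Ka1 ≫ Ka2, so treat the first dissociation as the only significant source of H+.
Ka1 = x²/(0.0278 − x) = 1.4 × 10^-3
Solving the quadratic: x = (−Ka1 + √(Ka1² + 4·Ka1·C₀))/2 = 5.58 × 10^-3 M
pH = −log(5.58 × 10^-3) = 2.25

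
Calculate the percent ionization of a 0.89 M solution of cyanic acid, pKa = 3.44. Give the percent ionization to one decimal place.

HOCN ⇌ OCN- + H+; let x = [H+] at equilibrium.
Ka = 10^(−3.44) = 3.63 × 10^-4
x ≈ √(Ka·C₀) = √(3.63 × 10^-4 × 0.89) = 1.80 × 10^-2 M
Fraction ionized = 1.80 × 10^-2 / 0.89 = 0.0202 → 2.0%

2.0%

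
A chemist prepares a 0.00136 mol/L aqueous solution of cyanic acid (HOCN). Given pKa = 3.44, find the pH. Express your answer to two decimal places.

pH = 3.26

HOCN ⇌ OCN- + H+
Ka = 10^(−3.44) = 3.63 × 10^-4
Let x = [H+] at equilibrium. Ka = x²/(0.00136 − x).
x is not negligible relative to C₀; solve x² + 0.000363·x − 4.94e-07 = 0.
x = (−Ka + √(Ka² + 4·Ka·C₀))/2 = 5.44 × 10^-4 M
pH = −log[H+] = −log(5.44 × 10^-4) = 3.26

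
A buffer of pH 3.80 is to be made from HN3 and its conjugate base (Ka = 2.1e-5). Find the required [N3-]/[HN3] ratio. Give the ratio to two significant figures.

pKa = -log(2.1 × 10^-5) = 4.678
pH = pKa + log(r) ⇒ log(r) = 3.80 − 4.678 = -0.878
r = [N3-]/[HN3] = 10^(-0.878) = 0.132

ratio = 0.13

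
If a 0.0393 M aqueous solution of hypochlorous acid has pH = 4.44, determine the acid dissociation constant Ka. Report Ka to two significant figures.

[H+] = 10^(-4.44) = 3.63 × 10^-5 M
At equilibrium [HA] = 0.0393 − 3.63 × 10^-5 = 3.93 × 10^-2 M
Ka = [H+][A-]/[HA] = (3.63 × 10^-5)² / 3.93 × 10^-2 = 3.4 × 10^-8

Ka = 3.4 × 10^-8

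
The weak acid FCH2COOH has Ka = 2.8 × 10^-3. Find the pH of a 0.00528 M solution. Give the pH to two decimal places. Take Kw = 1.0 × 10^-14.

FCH2COOH ⇌ FCH2COO- + H+
Ka = [H+]²/(0.00528 − [H+]) = 2.8 × 10^-3
Here C₀/Ka ≈ 1.89, so the small-[H+] approximation fails. Use the quadratic:
[H+] = (−Ka + √(Ka² + 4·Ka·C₀))/2 = 2.69 × 10^-3 M
pH = −log[H+] = −log(2.69 × 10^-3) = 2.57

pH = 2.57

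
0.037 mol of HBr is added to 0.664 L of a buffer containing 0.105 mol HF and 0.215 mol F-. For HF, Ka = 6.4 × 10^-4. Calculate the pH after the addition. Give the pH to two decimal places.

After neutralization: n(HF) = 0.142 mol, n(F-) = 0.178 mol.
pKa = −log(6.4 × 10^-4) = 3.194
pH = pKa + log([A⁻]/[HA]) = 3.194 + log(0.178/0.142) = 3.194 +0.098

pH = 3.29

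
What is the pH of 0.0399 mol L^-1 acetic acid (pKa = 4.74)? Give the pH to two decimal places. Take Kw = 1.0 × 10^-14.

pH = 3.07

CH3COOH ⇌ CH3COO- + H+
Ka = 10^(−4.74) = 1.82 × 10^-5
From the ICE table, Ka = x²/(0.0399 − x) = 1.82 × 10^-5.
Assume x ≪ 0.0399: x ≈ √(1.82 × 10^-5 × 0.0399) = 8.52 × 10^-4 M
pH = −log(8.52 × 10^-4) = 3.07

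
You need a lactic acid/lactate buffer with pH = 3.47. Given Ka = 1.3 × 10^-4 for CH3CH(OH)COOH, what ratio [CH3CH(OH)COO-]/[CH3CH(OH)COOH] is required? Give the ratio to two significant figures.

ratio = 0.38

pKa = -log(1.3 × 10^-4) = 3.886
pH = pKa + log(r) ⇒ log(r) = 3.47 − 3.886 = -0.416
r = [CH3CH(OH)COO-]/[CH3CH(OH)COOH] = 10^(-0.416) = 0.384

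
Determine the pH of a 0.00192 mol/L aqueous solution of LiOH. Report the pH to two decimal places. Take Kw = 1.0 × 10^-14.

LiOH is a strong base; [OH-] = 0.00192 M.
pOH = -log(0.00192) = 2.72
pH = 14.00 - 2.72 = 11.28

pH = 11.28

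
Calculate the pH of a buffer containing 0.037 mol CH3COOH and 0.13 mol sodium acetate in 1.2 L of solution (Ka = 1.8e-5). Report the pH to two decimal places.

pKa = −log(1.8 × 10^-5) = 4.745
Using pH = pKa + log([base]/[acid]) with [base]/[acid] = 0.13/0.037:
pH = 4.745 + (+0.546) = 5.29

pH = 5.29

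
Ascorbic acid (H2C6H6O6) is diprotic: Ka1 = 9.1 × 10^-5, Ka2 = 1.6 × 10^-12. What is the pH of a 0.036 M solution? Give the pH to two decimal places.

Ka1 ≫ Ka2, so treat the first dissociation as the only significant source of H+.
Ka1 = x²/(0.036 − x) = 9.1 × 10^-5
Solving the quadratic: x = (−Ka1 + √(Ka1² + 4·Ka1·C₀))/2 = 1.77 × 10^-3 M
pH = −log(1.77 × 10^-3) = 2.75

pH = 2.75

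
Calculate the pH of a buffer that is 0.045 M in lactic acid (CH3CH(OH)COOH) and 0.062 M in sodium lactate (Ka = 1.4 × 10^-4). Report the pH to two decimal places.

pKa = −log(1.4 × 10^-4) = 3.854
pH = pKa + log([A⁻]/[HA]) = 3.854 + log(0.062/0.045)
pH = 3.854 + (+0.139) = 3.99

pH = 3.99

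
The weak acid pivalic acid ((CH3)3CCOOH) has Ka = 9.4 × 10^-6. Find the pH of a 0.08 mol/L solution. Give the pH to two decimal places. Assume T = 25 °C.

(CH3)3CCOOH ⇌ (CH3)3CCOO- + H+
From the ICE table, Ka = x²/(0.08 − x) = 9.4 × 10^-6.
Since Ka ≪ C₀, x ≈ √(Ka·C₀) = 8.67 × 10^-4 M.
Check: 1.1% ionized — well under 5%, approximation valid.
pH = −log[H+] = −log(8.67 × 10^-4) = 3.06

pH = 3.06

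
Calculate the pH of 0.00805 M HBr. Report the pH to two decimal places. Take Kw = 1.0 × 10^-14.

pH = 2.09

HBr is a strong acid and dissociates completely, so [H+] = 0.00805 M.
pH = -log(0.00805) = 2.09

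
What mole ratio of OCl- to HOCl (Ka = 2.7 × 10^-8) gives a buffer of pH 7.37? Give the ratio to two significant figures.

pKa = -log(2.7 × 10^-8) = 7.569
pH = pKa + log(r) ⇒ log(r) = 7.37 − 7.569 = -0.199
r = [OCl-]/[HOCl] = 10^(-0.199) = 0.632

ratio = 0.63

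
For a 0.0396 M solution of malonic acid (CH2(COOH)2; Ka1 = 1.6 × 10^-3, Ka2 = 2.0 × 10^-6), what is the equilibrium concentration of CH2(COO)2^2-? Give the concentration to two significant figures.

2.0 × 10^-6 M

First ionization gives [H+] ≈ [CH2(COOH)COO-] = 7.20 × 10^-3 M.
Second step: Ka2 = [H+][CH2(COO)2^2-]/[CH2(COOH)COO-] ≈ [CH2(COO)2^2-] (since [H+] ≈ [CH2(COOH)COO-]).
So [CH2(COO)2^2-] ≈ Ka2.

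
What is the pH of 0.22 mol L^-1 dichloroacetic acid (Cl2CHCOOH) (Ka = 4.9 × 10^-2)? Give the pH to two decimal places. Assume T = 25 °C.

pH = 1.09

Cl2CHCOOH ⇌ Cl2CHCOO- + H+
Let x = [H+] at equilibrium. Ka = x²/(0.22 − x).
The 5% rule fails; solving x² + Ka·x − Ka·C₀ = 0 exactly:
x = [−0.049 + √(0.049² + 0.0431)]/2 = 8.22 × 10^-2 M
pH = −log[H+] = −log(8.22 × 10^-2) = 1.09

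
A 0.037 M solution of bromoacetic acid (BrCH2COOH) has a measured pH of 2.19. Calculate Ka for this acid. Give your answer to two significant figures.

[H+] = 10^(-2.19) = 6.46 × 10^-3 M
At equilibrium [HA] = 0.037 − 6.46 × 10^-3 = 3.05 × 10^-2 M
Ka = [H+][A-]/[HA] = (6.46 × 10^-3)² / 3.05 × 10^-2 = 1.4 × 10^-3

Ka = 1.4 × 10^-3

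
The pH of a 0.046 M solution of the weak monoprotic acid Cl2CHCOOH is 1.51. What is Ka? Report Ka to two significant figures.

Ka = 6.3 × 10^-2

[H+] = 10^(-1.51) = 3.09 × 10^-2 M
At equilibrium [HA] = 0.046 − 3.09 × 10^-2 = 1.51 × 10^-2 M
Ka = [H+][A-]/[HA] = (3.09 × 10^-2)² / 1.51 × 10^-2 = 6.3 × 10^-2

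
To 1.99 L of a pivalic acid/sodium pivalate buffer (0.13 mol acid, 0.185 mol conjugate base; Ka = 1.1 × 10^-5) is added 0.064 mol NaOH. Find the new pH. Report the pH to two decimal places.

OH- converts (CH3)3CCOOH to (CH3)3CCOO-: (CH3)3CCOOH → 0.066 mol, (CH3)3CCOO- → 0.249 mol.
pKa = −log(1.1 × 10^-5) = 4.959
pH = pKa + log([A⁻]/[HA]) = 4.959 + log(0.249/0.066) = 4.959 +0.577

pH = 5.54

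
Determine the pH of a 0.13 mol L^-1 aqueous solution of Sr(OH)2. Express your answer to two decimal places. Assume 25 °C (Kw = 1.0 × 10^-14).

pH = 13.41

Sr(OH)2 is a strong base (each formula unit releases 2 OH-); [OH-] = 0.26 M.
pOH = -log(0.26) = 0.59
pH = 14.00 - 0.59 = 13.41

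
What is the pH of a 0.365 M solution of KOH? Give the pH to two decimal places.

KOH is a strong base; [OH-] = 0.365 M.
pOH = -log(0.365) = 0.44
pH = 14.00 - 0.44 = 13.56

pH = 13.56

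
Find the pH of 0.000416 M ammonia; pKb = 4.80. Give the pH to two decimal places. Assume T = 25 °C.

pH = 9.87

NH3 + H2O ⇌ NH4+ + OH-
Kb = 10^(−4.80) = 1.58 × 10^-5
From the ICE table, Kb = [OH-]²/(0.000416 − [OH-]) = 1.58 × 10^-5.
[OH-] is not negligible relative to C₀; solve [OH-]² + 1.58e-05·[OH-] − 6.57e-09 = 0.
[OH-] = [−1.58e-05 + √(1.58e-05² + 2.63e-08)]/2 = 7.36 × 10^-5 M
pOH = −log(7.36 × 10^-5) = 4.13; pH = 14.00 − 4.13 = 9.87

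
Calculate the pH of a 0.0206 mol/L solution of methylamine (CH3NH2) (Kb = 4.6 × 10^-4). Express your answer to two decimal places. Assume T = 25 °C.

pH = 11.46

CH3NH2 + H2O ⇌ CH3NH3+ + OH-
Kb = x²/(0.0206 − x) = 4.6 × 10^-4
x is not negligible relative to C₀; solve x² + 0.00046·x − 9.48e-06 = 0.
x = (−Kb + √(Kb² + 4·Kb·C₀))/2 = 2.86 × 10^-3 M
pOH = 2.54, so pH = 14.00 − pOH = 11.46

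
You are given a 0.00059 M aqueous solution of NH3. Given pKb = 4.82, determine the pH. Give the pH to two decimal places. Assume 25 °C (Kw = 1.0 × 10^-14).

NH3 + H2O ⇌ NH4+ + OH-
Kb = 10^(−4.82) = 1.51 × 10^-5
From the ICE table, Kb = [OH-]²/(0.00059 − [OH-]) = 1.51 × 10^-5.
The 5% rule fails; solving [OH-]² + Kb·[OH-] − Kb·C₀ = 0 exactly:
[OH-] = (−Kb + √(Kb² + 4·Kb·C₀))/2 = 8.71 × 10^-5 M
pOH = 4.06, so pH = 14.00 − pOH = 9.94

pH = 9.94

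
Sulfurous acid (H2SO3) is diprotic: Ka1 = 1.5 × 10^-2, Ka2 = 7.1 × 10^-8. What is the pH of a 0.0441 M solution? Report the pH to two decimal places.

Since Ka1 ≫ Ka2, the first ionization dominates [H+].
Ka1 = x²/(0.0441 − x) = 1.5 × 10^-2
Solving the quadratic: x = (−Ka1 + √(Ka1² + 4·Ka1·C₀))/2 = 1.93 × 10^-2 M
pH = −log(1.93 × 10^-2) = 1.71

pH = 1.71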